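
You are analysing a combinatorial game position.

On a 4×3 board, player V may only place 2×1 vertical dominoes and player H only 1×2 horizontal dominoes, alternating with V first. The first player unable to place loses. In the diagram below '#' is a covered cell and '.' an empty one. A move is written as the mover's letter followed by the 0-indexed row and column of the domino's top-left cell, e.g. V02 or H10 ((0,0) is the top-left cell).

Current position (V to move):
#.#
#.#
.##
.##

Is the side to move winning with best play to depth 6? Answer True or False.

ply 1, V at #.#/#.#/.##/.## | V01=+1→###/###/.##/.##*; V20=+1→#.#/#.#/###/###
ply 2: ###/###/.##/.## is terminal -1 (H); from #.#/#.#/.##/.## depth 6

V winning at [#.#/#.#/.##/.##]: True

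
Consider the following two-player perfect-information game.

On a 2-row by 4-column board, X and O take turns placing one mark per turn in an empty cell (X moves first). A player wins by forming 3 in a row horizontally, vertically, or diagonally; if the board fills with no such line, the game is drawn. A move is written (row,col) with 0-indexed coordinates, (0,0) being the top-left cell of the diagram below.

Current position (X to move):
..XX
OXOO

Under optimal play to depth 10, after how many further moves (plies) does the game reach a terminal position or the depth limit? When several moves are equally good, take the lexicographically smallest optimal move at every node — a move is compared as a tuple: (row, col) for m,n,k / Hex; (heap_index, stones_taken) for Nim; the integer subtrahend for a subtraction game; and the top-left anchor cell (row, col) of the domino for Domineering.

[..XX/OXOO] X move#1: (0,0):+0/X.XX/OXOO, (0,1):+1/.XXX/OXOO*
[.XXX/OXOO] end (terminal -1, O#2); searched ..XX/OXOO to 10

PV length from [..XX/OXOO]: 1 ply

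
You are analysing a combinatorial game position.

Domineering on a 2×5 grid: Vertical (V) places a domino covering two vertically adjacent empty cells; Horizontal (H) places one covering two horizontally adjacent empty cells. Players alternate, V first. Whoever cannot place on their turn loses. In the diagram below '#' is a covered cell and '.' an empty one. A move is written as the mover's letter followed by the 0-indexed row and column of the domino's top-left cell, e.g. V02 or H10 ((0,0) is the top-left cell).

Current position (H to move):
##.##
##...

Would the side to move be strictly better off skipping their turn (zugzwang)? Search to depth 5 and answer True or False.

zugzwang(##.##/##..., H) = False

ply 1, H at ##.##/##... | H12=+1→##.##/####.*; H13=-1→##.##/##.##
ply 2: ##.##/####. is terminal -1 (V); from ##.##/##... depth 5
if H skipped the turn, V would face:
~ ply 1, V at ##.##/##... | V02=-1→#####/###..*
~ ply 2, H at #####/###.. | H13=+1→#####/#####*
~ ply 3: #####/##### is terminal -1 (V); from ##.##/##... depth 5
compare (H): move=+1 vs pass=+1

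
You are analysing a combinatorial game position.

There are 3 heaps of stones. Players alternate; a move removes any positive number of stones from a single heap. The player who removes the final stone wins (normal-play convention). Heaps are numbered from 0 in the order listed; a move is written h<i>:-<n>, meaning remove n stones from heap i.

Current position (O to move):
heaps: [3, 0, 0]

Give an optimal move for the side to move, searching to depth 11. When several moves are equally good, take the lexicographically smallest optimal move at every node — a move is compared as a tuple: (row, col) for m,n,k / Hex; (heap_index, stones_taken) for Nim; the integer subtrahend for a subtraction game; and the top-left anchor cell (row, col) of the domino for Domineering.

p1 O@[(3,0,0)]: h0:-1[(2,0,0)]-1 h0:-2[(1,0,0)]-1 h0:-3[(0,0,0)]+1*
p2 X@[(0,0,0)] terminal -1; root [(3,0,0)] d11

O's best at [(3,0,0)]: h0:-3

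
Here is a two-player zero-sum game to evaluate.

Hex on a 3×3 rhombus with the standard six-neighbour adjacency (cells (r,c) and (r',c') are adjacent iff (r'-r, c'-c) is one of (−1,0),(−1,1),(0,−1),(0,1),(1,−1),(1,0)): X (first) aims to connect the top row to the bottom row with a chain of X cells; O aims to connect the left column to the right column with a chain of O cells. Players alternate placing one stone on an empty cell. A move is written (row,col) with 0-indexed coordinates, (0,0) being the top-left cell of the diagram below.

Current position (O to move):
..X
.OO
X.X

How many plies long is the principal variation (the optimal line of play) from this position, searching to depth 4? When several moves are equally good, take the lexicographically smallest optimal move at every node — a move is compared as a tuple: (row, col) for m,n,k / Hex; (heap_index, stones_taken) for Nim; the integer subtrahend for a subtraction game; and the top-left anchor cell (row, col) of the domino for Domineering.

PV length from [..X/.OO/X.X]: 3 plies

p1 O@[..X/.OO/X.X]: (0,0)[O.X/.OO/X.X]+1* (0,1)[.OX/.OO/X.X]+1 (1,0)[..X/OOO/X.X]+1 (2,1)[..X/.OO/XOX]-1
p2 X@[O.X/.OO/X.X]: (0,1)[OXX/.OO/X.X]-1* (1,0)[O.X/XOO/X.X]-1 (2,1)[O.X/.OO/XXX]-1
p3 O@[OXX/.OO/X.X]: (1,0)[OXX/OOO/X.X]+1* (2,1)[OXX/.OO/XOX]-1
p4 X@[OXX/OOO/X.X] terminal -1; root [..X/.OO/X.X] d4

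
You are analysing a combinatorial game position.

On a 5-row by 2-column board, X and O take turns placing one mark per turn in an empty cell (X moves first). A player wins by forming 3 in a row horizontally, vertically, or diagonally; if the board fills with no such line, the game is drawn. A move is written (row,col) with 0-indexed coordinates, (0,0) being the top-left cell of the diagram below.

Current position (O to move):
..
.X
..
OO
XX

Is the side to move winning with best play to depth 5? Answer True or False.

O winning at [../.X/../OO/XX]: False

[../.X/../OO/XX] O move#1: (0,0):+0/O./.X/../OO/XX*, (0,1):+0/.O/.X/../OO/XX, (1,0):+0/../OX/../OO/XX, (2,0):+0/../.X/O./OO/XX, (2,1):+0/../.X/.O/OO/XX
[O./.X/../OO/XX] X move#2: (0,1):+0/OX/.X/../OO/XX*, (1,0):+0/O./XX/../OO/XX, (2,0):+0/O./.X/X./OO/XX, (2,1):+0/O./.X/.X/OO/XX
[OX/.X/../OO/XX] O move#3: (1,0):-1/OX/OX/../OO/XX, (2,0):-1/OX/.X/O./OO/XX, (2,1):+0/OX/.X/.O/OO/XX*
[OX/.X/.O/OO/XX] X move#4: (1,0):+0/OX/XX/.O/OO/XX*, (2,0):+0/OX/.X/XO/OO/XX
[OX/XX/.O/OO/XX] O move#5: (2,0):+0/OX/XX/OO/OO/XX*
[OX/XX/OO/OO/XX] end (terminal +0, X#6); searched ../.X/../OO/XX to 5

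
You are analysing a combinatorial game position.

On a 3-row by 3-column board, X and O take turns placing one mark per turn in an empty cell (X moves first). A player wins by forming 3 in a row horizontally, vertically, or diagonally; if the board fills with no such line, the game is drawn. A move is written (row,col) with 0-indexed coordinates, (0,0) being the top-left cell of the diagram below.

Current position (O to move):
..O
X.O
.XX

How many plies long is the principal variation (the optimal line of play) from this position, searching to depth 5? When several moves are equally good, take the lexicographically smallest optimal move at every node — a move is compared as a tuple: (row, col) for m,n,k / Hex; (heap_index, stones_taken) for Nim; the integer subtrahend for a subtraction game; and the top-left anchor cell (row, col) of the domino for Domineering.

[..O/X.O/.XX] O move#1: (0,0):-1/O.O/X.O/.XX*, (0,1):-1/.OO/X.O/.XX, (1,1):-1/..O/XOO/.XX, (2,0):-1/..O/X.O/OXX
[O.O/X.O/.XX] X move#2: (0,1):+1/OXO/X.O/.XX*, (1,1):-1/O.O/XXO/.XX, (2,0):+1/O.O/X.O/XXX
[OXO/X.O/.XX] O move#3: (1,1):-1/OXO/XOO/.XX*, (2,0):-1/OXO/X.O/OXX
[OXO/XOO/.XX] X move#4: (2,0):+1/OXO/XOO/XXX*
[OXO/XOO/XXX] end (terminal -1, O#5); searched ..O/X.O/.XX to 5

PV length from [..O/X.O/.XX]: 4 plies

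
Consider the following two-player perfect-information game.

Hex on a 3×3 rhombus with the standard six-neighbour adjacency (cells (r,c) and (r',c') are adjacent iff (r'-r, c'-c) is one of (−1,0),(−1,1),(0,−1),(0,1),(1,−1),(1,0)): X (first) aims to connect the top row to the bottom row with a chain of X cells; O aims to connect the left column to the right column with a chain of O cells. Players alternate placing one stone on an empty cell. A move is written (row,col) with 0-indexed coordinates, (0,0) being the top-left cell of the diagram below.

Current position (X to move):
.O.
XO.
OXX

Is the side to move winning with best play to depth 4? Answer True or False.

[.O./XO./OXX] X move#1: (0,0):-1/XO./XO./OXX*, (0,2):-1/.OX/XO./OXX, (1,2):-1/.O./XOX/OXX
[XO./XO./OXX] O move#2: (0,2):+1/XOO/XO./OXX*, (1,2):+1/XO./XOO/OXX
[XOO/XO./OXX] end (terminal -1, X#3); searched .O./XO./OXX to 4

X winning at [.O./XO./OXX]: False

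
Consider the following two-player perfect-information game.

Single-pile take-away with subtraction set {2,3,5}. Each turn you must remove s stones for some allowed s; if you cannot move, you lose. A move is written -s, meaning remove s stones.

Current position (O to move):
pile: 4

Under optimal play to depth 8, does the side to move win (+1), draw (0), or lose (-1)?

value(4, O) = +1

ply 1, O at 4 | -2=-1→2; -3=+1→1*
ply 2: 1 is terminal -1 (X); from 4 depth 8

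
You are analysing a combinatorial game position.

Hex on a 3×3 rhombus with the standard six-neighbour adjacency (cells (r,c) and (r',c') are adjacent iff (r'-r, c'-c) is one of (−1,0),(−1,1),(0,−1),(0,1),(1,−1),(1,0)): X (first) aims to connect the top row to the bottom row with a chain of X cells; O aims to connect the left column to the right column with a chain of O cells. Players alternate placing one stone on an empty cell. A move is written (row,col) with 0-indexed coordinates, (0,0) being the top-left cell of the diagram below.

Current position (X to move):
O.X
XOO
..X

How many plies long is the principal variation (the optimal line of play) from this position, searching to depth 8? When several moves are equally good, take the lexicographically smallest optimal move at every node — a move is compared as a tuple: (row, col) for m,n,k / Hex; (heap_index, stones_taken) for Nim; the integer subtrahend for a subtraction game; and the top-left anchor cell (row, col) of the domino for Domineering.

p1 X@[O.X/XOO/..X]: (0,1)[OXX/XOO/..X]-1* (2,0)[O.X/XOO/X.X]-1 (2,1)[O.X/XOO/.XX]-1
p2 O@[OXX/XOO/..X]: (2,0)[OXX/XOO/O.X]+1* (2,1)[OXX/XOO/.OX]-1
p3 X@[OXX/XOO/O.X] terminal -1; root [O.X/XOO/..X] d8

PV length from [O.X/XOO/..X]: 2 plies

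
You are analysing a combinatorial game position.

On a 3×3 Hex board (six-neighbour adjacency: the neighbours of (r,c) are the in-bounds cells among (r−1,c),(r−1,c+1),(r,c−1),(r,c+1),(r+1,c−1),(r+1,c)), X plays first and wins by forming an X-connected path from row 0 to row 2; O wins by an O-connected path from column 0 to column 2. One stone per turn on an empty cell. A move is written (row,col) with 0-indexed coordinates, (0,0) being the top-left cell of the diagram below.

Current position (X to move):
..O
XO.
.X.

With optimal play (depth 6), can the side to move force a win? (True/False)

X winning at [..O/XO./.X.]: True

[..O/XO./.X.] X move#1: (0,0):-1/X.O/XO./.X., (0,1):-1/.XO/XO./.X., (1,2):-1/..O/XOX/.X., (2,0):+1/..O/XO./XX.*, (2,2):-1/..O/XO./.XX
[..O/XO./XX.] O move#2: (0,0):-1/O.O/XO./XX.*, (0,1):-1/.OO/XO./XX., (1,2):-1/..O/XOO/XX., (2,2):-1/..O/XO./XXO
[O.O/XO./XX.] X move#3: (0,1):+1/OXO/XO./XX.*, (1,2):-1/O.O/XOX/XX., (2,2):-1/O.O/XO./XXX
[OXO/XO./XX.] end (terminal -1, O#4); searched ..O/XO./.X. to 6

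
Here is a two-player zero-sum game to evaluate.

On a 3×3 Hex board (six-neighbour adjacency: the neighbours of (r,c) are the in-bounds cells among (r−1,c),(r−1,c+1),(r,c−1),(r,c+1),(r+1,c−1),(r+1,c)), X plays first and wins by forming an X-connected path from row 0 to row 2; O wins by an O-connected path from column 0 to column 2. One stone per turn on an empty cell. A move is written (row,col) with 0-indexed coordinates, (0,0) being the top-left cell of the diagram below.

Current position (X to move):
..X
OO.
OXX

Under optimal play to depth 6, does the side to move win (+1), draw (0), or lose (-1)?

value(..X/OO./OXX, X) = +1

p1 X@[..X/OO./OXX]: (0,0)[X.X/OO./OXX]-1 (0,1)[.XX/OO./OXX]-1 (1,2)[..X/OOX/OXX]+1*
p2 O@[..X/OOX/OXX] terminal -1; root [..X/OO./OXX] d6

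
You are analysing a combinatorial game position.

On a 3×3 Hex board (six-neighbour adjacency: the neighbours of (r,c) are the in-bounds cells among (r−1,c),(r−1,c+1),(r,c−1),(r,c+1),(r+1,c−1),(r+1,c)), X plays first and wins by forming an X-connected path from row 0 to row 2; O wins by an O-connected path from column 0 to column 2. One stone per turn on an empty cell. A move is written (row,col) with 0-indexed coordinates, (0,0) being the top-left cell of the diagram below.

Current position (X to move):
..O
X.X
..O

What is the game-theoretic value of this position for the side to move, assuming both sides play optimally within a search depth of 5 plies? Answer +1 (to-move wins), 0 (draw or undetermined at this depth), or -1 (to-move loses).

value(..O/X.X/..O, X) = +1

[..O/X.X/..O] X move#1: (0,0):-1/X.O/X.X/..O, (0,1):-1/.XO/X.X/..O, (1,1):+1/..O/XXX/..O*, (2,0):+1/..O/X.X/X.O, (2,1):+1/..O/X.X/.XO
[..O/XXX/..O] O move#2: (0,0):-1/O.O/XXX/..O*, (0,1):-1/.OO/XXX/..O, (2,0):-1/..O/XXX/O.O, (2,1):-1/..O/XXX/.OO
[O.O/XXX/..O] X move#3: (0,1):+1/OXO/XXX/..O*, (2,0):-1/O.O/XXX/X.O, (2,1):-1/O.O/XXX/.XO
[OXO/XXX/..O] O move#4: (2,0):-1/OXO/XXX/O.O*, (2,1):-1/OXO/XXX/.OO
[OXO/XXX/O.O] X move#5: (2,1):+1/OXO/XXX/OXO*
[OXO/XXX/OXO] end (terminal -1, O#6); searched ..O/X.X/..O to 5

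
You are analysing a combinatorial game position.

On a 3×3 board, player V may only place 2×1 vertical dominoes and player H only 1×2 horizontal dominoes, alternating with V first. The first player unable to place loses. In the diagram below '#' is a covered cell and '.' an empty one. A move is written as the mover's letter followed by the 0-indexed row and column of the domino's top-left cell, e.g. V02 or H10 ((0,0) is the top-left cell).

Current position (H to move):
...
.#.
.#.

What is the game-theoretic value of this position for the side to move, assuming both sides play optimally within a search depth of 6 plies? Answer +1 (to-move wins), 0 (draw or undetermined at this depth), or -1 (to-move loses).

ply 1, H at .../.#./.#. | H00=-1→##./.#./.#.*; H01=-1→.##/.#./.#.
ply 2, V at ##./.#./.#. | V02=+1→###/.##/.#.*; V10=+1→##./##./##.; V12=+1→##./.##/.##
ply 3: ###/.##/.#. is terminal -1 (H); from .../.#./.#. depth 6

value(.../.#./.#., H) = -1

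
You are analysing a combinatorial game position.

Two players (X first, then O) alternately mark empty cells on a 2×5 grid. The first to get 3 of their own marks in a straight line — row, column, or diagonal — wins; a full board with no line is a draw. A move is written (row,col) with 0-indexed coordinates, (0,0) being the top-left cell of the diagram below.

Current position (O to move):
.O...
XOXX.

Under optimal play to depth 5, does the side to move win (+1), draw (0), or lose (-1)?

[.O.../XOXX.] O move#1: (0,0):-1/OO.../XOXX., (0,2):-1/.OO../XOXX., (0,3):-1/.O.O./XOXX., (0,4):-1/.O..O/XOXX., (1,4):+0/.O.../XOXXO*
[.O.../XOXXO] X move#2: (0,0):+0/XO.../XOXXO*, (0,2):+0/.OX../XOXXO, (0,3):+0/.O.X./XOXXO, (0,4):-1/.O..X/XOXXO
[XO.../XOXXO] O move#3: (0,2):+0/XOO../XOXXO*, (0,3):+0/XO.O./XOXXO, (0,4):+0/XO..O/XOXXO
[XOO../XOXXO] X move#4: (0,3):+0/XOOX./XOXXO*, (0,4):-1/XOO.X/XOXXO
[XOOX./XOXXO] O move#5: (0,4):+0/XOOXO/XOXXO*
[XOOXO/XOXXO] end (terminal +0, X#6); searched .O.../XOXX. to 5

value(.O.../XOXX., O) = 0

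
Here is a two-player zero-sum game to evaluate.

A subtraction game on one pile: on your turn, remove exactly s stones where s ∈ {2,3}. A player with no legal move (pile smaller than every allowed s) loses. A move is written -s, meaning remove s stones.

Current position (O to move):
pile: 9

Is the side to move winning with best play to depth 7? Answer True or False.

O winning at [9]: True

ply 1, O at 9 | -2=-1→7; -3=+1→6*
ply 2, X at 6 | -2=-1→4*; -3=-1→3
ply 3, O at 4 | -2=-1→2; -3=+1→1*
ply 4: 1 is terminal -1 (X); from 9 depth 7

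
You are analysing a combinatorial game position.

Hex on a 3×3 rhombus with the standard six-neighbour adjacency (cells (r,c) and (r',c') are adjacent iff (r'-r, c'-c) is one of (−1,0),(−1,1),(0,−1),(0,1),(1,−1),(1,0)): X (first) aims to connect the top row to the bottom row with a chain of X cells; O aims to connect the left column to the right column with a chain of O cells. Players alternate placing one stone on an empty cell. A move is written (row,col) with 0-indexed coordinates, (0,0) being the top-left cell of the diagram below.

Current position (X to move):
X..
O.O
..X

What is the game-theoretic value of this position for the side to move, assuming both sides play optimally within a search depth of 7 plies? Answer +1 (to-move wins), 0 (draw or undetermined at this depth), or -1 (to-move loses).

value(X../O.O/..X, X) = +1

[X../O.O/..X] X move#1: (0,1):-1/XX./O.O/..X, (0,2):-1/X.X/O.O/..X, (1,1):+1/X../OXO/..X*, (2,0):-1/X../O.O/X.X, (2,1):-1/X../O.O/.XX
[X../OXO/..X] O move#2: (0,1):-1/XO./OXO/..X*, (0,2):-1/X.O/OXO/..X, (2,0):-1/X../OXO/O.X, (2,1):-1/X../OXO/.OX
[XO./OXO/..X] X move#3: (0,2):+1/XOX/OXO/..X*, (2,0):-1/XO./OXO/X.X, (2,1):-1/XO./OXO/.XX
[XOX/OXO/..X] O move#4: (2,0):-1/XOX/OXO/O.X*, (2,1):-1/XOX/OXO/.OX
[XOX/OXO/O.X] X move#5: (2,1):+1/XOX/OXO/OXX*
[XOX/OXO/OXX] end (terminal -1, O#6); searched X../O.O/..X to 7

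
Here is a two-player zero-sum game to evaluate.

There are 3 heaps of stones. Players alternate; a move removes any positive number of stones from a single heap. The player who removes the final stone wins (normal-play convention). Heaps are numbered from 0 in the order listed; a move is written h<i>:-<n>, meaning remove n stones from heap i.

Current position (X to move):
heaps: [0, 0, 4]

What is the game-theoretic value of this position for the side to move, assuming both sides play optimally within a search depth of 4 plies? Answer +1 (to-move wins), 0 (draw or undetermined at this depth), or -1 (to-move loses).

p1 X@[(0,0,4)]: h2:-1[(0,0,3)]-1 h2:-2[(0,0,2)]-1 h2:-3[(0,0,1)]-1 h2:-4[(0,0,0)]+1*
p2 O@[(0,0,0)] terminal -1; root [(0,0,4)] d4

value((0,0,4), X) = +1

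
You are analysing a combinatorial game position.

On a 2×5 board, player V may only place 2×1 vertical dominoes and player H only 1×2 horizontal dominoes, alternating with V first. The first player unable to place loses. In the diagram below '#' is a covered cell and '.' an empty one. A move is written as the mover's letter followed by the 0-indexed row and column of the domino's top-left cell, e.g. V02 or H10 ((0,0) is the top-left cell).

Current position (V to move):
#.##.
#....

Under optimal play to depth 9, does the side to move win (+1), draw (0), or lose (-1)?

value(#.##./#...., V) = -1

p1 V@[#.##./#....]: V01[####./##...]-1* V04[#.###/#...#]-1
p2 H@[####./##...]: H12[####./####.]-1 H13[####./##.##]+1*
p3 V@[####./##.##] terminal -1; root [#.##./#....] d9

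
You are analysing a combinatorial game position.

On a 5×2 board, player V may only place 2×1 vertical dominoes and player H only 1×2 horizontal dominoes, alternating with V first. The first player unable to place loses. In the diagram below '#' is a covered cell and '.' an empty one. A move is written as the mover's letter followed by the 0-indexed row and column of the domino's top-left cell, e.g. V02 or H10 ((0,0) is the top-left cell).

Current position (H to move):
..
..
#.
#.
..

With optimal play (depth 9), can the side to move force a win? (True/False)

p1 H@[../../#./#./..]: H00[##/../#./#./..]+1* H10[../##/#./#./..]+1 H40[../../#./#./##]-1
p2 V@[##/../#./#./..]: V11[##/.#/##/#./..]-1* V21[##/../##/##/..]-1 V31[##/../#./##/.#]-1
p3 H@[##/.#/##/#./..]: H40[##/.#/##/#./##]+1*
p4 V@[##/.#/##/#./##] terminal -1; root [../../#./#./..] d9

H winning at [../../#./#./..]: True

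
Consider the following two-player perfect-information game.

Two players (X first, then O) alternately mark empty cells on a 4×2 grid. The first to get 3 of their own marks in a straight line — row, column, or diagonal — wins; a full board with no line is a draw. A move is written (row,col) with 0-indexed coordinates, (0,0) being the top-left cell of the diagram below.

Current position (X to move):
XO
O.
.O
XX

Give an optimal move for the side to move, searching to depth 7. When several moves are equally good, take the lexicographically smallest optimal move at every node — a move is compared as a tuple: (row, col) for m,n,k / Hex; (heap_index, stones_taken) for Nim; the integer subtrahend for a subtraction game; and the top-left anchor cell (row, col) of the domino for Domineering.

X's best at [XO/O./.O/XX]: (1,1)

ply 1, X at XO/O./.O/XX | (1,1)=+0→XO/OX/.O/XX*; (2,0)=-1→XO/O./XO/XX
ply 2, O at XO/OX/.O/XX | (2,0)=+0→XO/OX/OO/XX*
ply 3: XO/OX/OO/XX is terminal +0 (X); from XO/O./.O/XX depth 7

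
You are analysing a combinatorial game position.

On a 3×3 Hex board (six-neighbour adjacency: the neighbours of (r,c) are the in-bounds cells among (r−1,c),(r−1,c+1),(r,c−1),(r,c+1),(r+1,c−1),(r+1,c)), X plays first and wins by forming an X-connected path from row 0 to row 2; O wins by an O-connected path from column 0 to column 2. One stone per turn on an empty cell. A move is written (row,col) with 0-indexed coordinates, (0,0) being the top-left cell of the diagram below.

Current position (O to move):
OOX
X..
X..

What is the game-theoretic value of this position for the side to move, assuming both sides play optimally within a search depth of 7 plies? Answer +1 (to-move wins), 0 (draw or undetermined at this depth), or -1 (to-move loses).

value(OOX/X../X.., O) = -1

[OOX/X../X..] O move#1: (1,1):-1/OOX/XO./X..*, (1,2):-1/OOX/X.O/X.., (2,1):-1/OOX/X../XO., (2,2):-1/OOX/X../X.O
[OOX/XO./X..] X move#2: (1,2):+1/OOX/XOX/X..*, (2,1):-1/OOX/XO./XX., (2,2):-1/OOX/XO./X.X
[OOX/XOX/X..] O move#3: (2,1):-1/OOX/XOX/XO.*, (2,2):-1/OOX/XOX/X.O
[OOX/XOX/XO.] X move#4: (2,2):+1/OOX/XOX/XOX*
[OOX/XOX/XOX] end (terminal -1, O#5); searched OOX/X../X.. to 7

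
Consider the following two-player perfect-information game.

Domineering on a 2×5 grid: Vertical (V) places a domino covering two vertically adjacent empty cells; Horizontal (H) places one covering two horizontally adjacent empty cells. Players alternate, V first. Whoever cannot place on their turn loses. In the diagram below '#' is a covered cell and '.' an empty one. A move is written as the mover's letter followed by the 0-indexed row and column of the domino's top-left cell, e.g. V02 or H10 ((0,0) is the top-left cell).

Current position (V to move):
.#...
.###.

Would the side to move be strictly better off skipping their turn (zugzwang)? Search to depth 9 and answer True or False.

p1 V@[.#.../.###.]: V00[##.../####.]-1 V04[.#..#/.####]+1*
p2 H@[.#..#/.####]: H02[.####/.####]-1*
p3 V@[.####/.####]: V00[#####/#####]+1*
p4 H@[#####/#####] terminal -1; root [.#.../.###.] d9
if V skipped the turn, H would face:
~ p1 H@[.#.../.###.]: H02[.###./.###.]-1* H03[.#.##/.###.]-1
~ p2 V@[.###./.###.]: V00[####./####.]+1* V04[.####/.####]+1
~ p3 H@[####./####.] terminal -1; root [.#.../.###.] d9
compare (V): move=+1 vs pass=+1

zugzwang(.#.../.###., V) = False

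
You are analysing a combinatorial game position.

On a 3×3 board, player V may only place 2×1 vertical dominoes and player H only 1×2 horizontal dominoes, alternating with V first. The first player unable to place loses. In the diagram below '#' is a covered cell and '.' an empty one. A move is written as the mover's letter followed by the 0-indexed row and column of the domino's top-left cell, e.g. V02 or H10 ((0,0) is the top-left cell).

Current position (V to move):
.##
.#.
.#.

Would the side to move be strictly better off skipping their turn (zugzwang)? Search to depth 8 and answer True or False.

[.##/.#./.#.] V move#1: V00:+1/###/##./.#.*, V10:+1/.##/##./##., V12:+1/.##/.##/.##
[###/##./.#.] end (terminal -1, H#2); searched .##/.#./.#. to 8
suppose V passes — search the same position with H to move:
pass> [.##/.#./.#.] end (terminal -1, H#1); searched .##/.#./.#. to 8
for V: play +1, pass +1

zugzwang(.##/.#./.#., V) = False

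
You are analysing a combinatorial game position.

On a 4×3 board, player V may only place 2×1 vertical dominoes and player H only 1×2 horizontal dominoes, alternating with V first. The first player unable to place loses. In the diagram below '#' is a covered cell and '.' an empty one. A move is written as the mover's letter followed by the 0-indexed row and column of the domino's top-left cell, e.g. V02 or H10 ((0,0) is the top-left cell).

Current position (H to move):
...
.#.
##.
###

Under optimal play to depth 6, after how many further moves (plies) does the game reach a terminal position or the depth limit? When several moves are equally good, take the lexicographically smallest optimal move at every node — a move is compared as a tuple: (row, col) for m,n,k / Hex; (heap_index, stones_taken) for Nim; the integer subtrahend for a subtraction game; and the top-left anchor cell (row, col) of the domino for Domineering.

p1 H@[.../.#./##./###]: H00[##./.#./##./###]-1* H01[.##/.#./##./###]-1
p2 V@[##./.#./##./###]: V02[###/.##/##./###]+1* V12[##./.##/###/###]+1
p3 H@[###/.##/##./###] terminal -1; root [.../.#./##./###] d6

PV length from [.../.#./##./###]: 2 plies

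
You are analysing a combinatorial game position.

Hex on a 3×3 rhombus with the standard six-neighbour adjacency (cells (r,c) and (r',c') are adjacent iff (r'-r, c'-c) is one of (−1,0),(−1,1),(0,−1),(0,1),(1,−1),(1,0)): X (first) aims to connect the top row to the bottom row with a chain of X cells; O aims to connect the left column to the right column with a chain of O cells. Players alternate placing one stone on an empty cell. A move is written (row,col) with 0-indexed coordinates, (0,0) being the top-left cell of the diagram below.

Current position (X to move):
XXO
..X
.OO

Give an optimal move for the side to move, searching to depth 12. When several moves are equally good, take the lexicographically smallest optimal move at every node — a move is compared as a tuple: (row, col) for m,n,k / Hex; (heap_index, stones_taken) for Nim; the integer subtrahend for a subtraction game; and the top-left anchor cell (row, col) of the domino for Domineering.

X's best at [XXO/..X/.OO]: (2,0)

p1 X@[XXO/..X/.OO]: (1,0)[XXO/X.X/.OO]-1 (1,1)[XXO/.XX/.OO]-1 (2,0)[XXO/..X/XOO]+1*
p2 O@[XXO/..X/XOO]: (1,0)[XXO/O.X/XOO]-1* (1,1)[XXO/.OX/XOO]-1
p3 X@[XXO/O.X/XOO]: (1,1)[XXO/OXX/XOO]+1*
p4 O@[XXO/OXX/XOO] terminal -1; root [XXO/..X/.OO] d12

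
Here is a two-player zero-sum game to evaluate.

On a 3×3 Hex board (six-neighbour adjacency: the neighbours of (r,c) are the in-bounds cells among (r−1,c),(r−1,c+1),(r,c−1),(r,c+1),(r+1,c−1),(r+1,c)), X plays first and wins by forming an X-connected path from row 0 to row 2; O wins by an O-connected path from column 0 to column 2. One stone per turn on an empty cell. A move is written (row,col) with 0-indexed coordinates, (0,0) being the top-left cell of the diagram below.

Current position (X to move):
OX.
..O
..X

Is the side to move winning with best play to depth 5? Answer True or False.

X winning at [OX./..O/..X]: True

ply 1, X at OX./..O/..X | (0,2)=-1→OXX/..O/..X; (1,0)=-1→OX./X.O/..X; (1,1)=+1→OX./.XO/..X*; (2,0)=+1→OX./..O/X.X; (2,1)=-1→OX./..O/.XX
ply 2, O at OX./.XO/..X | (0,2)=-1→OXO/.XO/..X*; (1,0)=-1→OX./OXO/..X; (2,0)=-1→OX./.XO/O.X; (2,1)=-1→OX./.XO/.OX
ply 3, X at OXO/.XO/..X | (1,0)=+1→OXO/XXO/..X*; (2,0)=+1→OXO/.XO/X.X; (2,1)=+1→OXO/.XO/.XX
ply 4, O at OXO/XXO/..X | (2,0)=-1→OXO/XXO/O.X*; (2,1)=-1→OXO/XXO/.OX
ply 5, X at OXO/XXO/O.X | (2,1)=+1→OXO/XXO/OXX*
ply 6: OXO/XXO/OXX is terminal -1 (O); from OX./..O/..X depth 5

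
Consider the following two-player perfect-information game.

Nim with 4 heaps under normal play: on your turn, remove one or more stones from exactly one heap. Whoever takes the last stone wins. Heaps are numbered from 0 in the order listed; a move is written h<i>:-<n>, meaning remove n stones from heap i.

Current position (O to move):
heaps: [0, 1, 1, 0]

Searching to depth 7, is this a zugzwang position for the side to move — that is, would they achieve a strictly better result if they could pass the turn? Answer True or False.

zugzwang((0,1,1,0), O) = True

p1 O@[(0,1,1,0)]: h1:-1[(0,0,1,0)]-1* h2:-1[(0,1,0,0)]-1
p2 X@[(0,0,1,0)]: h2:-1[(0,0,0,0)]+1*
p3 O@[(0,0,0,0)] terminal -1; root [(0,1,1,0)] d7
suppose O passes — search the same position with X to move:
pass> p1 X@[(0,1,1,0)]: h1:-1[(0,0,1,0)]-1* h2:-1[(0,1,0,0)]-1
pass> p2 O@[(0,0,1,0)]: h2:-1[(0,0,0,0)]+1*
pass> p3 X@[(0,0,0,0)] terminal -1; root [(0,1,1,0)] d7
for O: play -1, pass +1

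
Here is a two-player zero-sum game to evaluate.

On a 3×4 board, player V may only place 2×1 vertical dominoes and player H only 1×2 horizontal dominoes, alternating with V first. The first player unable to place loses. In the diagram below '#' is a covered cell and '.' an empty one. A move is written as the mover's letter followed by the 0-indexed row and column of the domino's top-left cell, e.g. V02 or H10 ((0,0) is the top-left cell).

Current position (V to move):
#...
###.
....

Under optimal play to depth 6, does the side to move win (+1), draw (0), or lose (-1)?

value(#.../###./...., V) = -1

ply 1, V at #.../###./.... | V03=-1→#..#/####/....*; V13=-1→#.../####/...#
ply 2, H at #..#/####/.... | H01=+1→####/####/....*; H20=+1→#..#/####/##..; H21=+1→#..#/####/.##.; H22=+1→#..#/####/..##
ply 3: ####/####/.... is terminal -1 (V); from #.../###./.... depth 6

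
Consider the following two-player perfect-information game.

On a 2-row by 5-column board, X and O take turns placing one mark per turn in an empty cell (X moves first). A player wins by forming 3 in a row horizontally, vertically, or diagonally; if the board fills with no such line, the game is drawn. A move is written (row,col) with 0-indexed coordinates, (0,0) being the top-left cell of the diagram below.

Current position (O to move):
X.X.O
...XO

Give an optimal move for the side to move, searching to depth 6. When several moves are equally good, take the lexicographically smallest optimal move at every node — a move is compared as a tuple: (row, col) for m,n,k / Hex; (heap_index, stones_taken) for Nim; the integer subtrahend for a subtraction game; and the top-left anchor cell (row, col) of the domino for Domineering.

ply 1, O at X.X.O/...XO | (0,1)=+0→XOX.O/...XO*; (0,3)=-1→X.XOO/...XO; (1,0)=-1→X.X.O/O..XO; (1,1)=-1→X.X.O/.O.XO; (1,2)=-1→X.X.O/..OXO
ply 2, X at XOX.O/...XO | (0,3)=+0→XOXXO/...XO*; (1,0)=+0→XOX.O/X..XO; (1,1)=+0→XOX.O/.X.XO; (1,2)=+0→XOX.O/..XXO
ply 3, O at XOXXO/...XO | (1,0)=+0→XOXXO/O..XO*; (1,1)=+0→XOXXO/.O.XO; (1,2)=+0→XOXXO/..OXO
ply 4, X at XOXXO/O..XO | (1,1)=+0→XOXXO/OX.XO*; (1,2)=+0→XOXXO/O.XXO
ply 5, O at XOXXO/OX.XO | (1,2)=+0→XOXXO/OXOXO*
ply 6: XOXXO/OXOXO is terminal +0 (X); from X.X.O/...XO depth 6

O's best at [X.X.O/...XO]: (0,1)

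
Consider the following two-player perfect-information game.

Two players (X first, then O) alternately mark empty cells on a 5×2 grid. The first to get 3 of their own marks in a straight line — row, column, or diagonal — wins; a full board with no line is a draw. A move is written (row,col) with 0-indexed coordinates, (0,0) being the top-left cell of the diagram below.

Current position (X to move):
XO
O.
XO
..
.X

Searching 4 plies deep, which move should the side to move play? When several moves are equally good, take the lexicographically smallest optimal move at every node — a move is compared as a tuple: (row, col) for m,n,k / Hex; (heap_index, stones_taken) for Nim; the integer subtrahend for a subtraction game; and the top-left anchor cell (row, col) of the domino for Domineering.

X's best at [XO/O./XO/../.X]: (1,1)

ply 1, X at XO/O./XO/../.X | (1,1)=+0→XO/OX/XO/../.X*; (3,0)=-1→XO/O./XO/X./.X; (3,1)=-1→XO/O./XO/.X/.X; (4,0)=-1→XO/O./XO/../XX
ply 2, O at XO/OX/XO/../.X | (3,0)=+0→XO/OX/XO/O./.X*; (3,1)=+0→XO/OX/XO/.O/.X; (4,0)=+0→XO/OX/XO/../OX
ply 3, X at XO/OX/XO/O./.X | (3,1)=+0→XO/OX/XO/OX/.X*; (4,0)=+0→XO/OX/XO/O./XX
ply 4, O at XO/OX/XO/OX/.X | (4,0)=+0→XO/OX/XO/OX/OX*
ply 5: XO/OX/XO/OX/OX is terminal +0 (X); from XO/O./XO/../.X depth 4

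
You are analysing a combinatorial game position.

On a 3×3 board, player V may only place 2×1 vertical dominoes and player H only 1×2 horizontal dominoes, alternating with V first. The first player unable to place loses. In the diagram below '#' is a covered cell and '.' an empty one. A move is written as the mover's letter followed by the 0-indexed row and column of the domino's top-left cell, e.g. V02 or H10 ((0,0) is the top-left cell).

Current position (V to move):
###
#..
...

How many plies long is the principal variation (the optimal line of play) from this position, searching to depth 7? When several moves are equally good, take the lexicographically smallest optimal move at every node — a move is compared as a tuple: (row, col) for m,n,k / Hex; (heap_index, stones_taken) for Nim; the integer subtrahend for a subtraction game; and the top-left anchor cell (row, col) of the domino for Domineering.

[###/#../...] V move#1: V11:+1/###/##./.#.*, V12:-1/###/#.#/..#
[###/##./.#.] end (terminal -1, H#2); searched ###/#../... to 7

PV length from [###/#../...]: 1 ply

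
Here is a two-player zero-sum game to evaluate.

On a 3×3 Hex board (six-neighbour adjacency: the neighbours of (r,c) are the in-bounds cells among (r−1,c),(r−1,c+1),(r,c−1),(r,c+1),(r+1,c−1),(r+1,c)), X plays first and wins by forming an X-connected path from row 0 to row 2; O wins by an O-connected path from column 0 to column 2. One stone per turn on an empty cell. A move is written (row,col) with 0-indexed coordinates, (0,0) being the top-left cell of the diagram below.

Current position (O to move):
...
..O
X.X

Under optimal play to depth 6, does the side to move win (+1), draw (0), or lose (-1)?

value(.../..O/X.X, O) = +1

[.../..O/X.X] O move#1: (0,0):-1/O../..O/X.X, (0,1):+1/.O./..O/X.X*, (0,2):-1/..O/..O/X.X, (1,0):-1/.../O.O/X.X, (1,1):-1/.../.OO/X.X, (2,1):-1/.../..O/XOX
[.O./..O/X.X] X move#2: (0,0):-1/XO./..O/X.X*, (0,2):-1/.OX/..O/X.X, (1,0):-1/.O./X.O/X.X, (1,1):-1/.O./.XO/X.X, (2,1):-1/.O./..O/XXX
[XO./..O/X.X] O move#3: (0,2):-1/XOO/..O/X.X, (1,0):+1/XO./O.O/X.X*, (1,1):-1/XO./.OO/X.X, (2,1):-1/XO./..O/XOX
[XO./O.O/X.X] X move#4: (0,2):-1/XOX/O.O/X.X*, (1,1):-1/XO./OXO/X.X, (2,1):-1/XO./O.O/XXX
[XOX/O.O/X.X] O move#5: (1,1):+1/XOX/OOO/X.X*, (2,1):-1/XOX/O.O/XOX
[XOX/OOO/X.X] end (terminal -1, X#6); searched .../..O/X.X to 6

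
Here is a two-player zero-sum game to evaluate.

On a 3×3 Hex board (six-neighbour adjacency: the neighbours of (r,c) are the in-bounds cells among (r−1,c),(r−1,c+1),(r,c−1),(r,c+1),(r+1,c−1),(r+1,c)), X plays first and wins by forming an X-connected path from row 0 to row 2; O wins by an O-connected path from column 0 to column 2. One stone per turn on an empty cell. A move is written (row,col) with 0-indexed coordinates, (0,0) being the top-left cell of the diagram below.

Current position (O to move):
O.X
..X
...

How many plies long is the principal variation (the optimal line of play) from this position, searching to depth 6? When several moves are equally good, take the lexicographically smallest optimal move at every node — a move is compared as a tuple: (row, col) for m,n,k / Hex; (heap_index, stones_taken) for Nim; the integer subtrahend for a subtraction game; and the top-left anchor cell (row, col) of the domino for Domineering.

PV length from [O.X/..X/...]: 6 plies

[O.X/..X/...] O move#1: (0,1):-1/OOX/..X/...*, (1,0):-1/O.X/O.X/..., (1,1):-1/O.X/.OX/..., (2,0):-1/O.X/..X/O.., (2,1):-1/O.X/..X/.O., (2,2):-1/O.X/..X/..O
[OOX/..X/...] X move#2: (1,0):+1/OOX/X.X/...*, (1,1):+1/OOX/.XX/..., (2,0):+1/OOX/..X/X.., (2,1):+1/OOX/..X/.X., (2,2):+1/OOX/..X/..X
[OOX/X.X/...] O move#3: (1,1):-1/OOX/XOX/...*, (2,0):-1/OOX/X.X/O.., (2,1):-1/OOX/X.X/.O., (2,2):-1/OOX/X.X/..O
[OOX/XOX/...] X move#4: (2,0):+1/OOX/XOX/X..*, (2,1):+1/OOX/XOX/.X., (2,2):+1/OOX/XOX/..X
[OOX/XOX/X..] O move#5: (2,1):-1/OOX/XOX/XO.*, (2,2):-1/OOX/XOX/X.O
[OOX/XOX/XO.] X move#6: (2,2):+1/OOX/XOX/XOX*
[OOX/XOX/XOX] end (terminal -1, O#7); searched O.X/..X/... to 6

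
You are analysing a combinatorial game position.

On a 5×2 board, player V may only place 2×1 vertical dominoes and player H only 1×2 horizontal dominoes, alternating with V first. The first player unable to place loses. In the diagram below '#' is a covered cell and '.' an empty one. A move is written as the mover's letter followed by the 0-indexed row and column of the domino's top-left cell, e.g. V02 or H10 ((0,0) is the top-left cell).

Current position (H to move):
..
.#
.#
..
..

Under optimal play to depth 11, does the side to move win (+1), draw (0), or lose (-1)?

value(../.#/.#/../.., H) = +1

[../.#/.#/../..] H move#1: H00:-1/##/.#/.#/../.., H30:+1/../.#/.#/##/..*, H40:+1/../.#/.#/../##
[../.#/.#/##/..] V move#2: V00:-1/#./##/.#/##/..*, V10:-1/../##/##/##/..
[#./##/.#/##/..] H move#3: H40:+1/#./##/.#/##/##*
[#./##/.#/##/##] end (terminal -1, V#4); searched ../.#/.#/../.. to 11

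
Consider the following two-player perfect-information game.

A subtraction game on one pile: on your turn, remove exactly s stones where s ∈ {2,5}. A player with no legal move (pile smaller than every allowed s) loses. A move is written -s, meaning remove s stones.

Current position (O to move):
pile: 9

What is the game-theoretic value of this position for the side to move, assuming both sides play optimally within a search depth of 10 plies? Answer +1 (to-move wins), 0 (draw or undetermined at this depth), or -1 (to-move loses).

p1 O@[9]: -2[7]+1* -5[4]+1
p2 X@[7]: -2[5]-1* -5[2]-1
p3 O@[5]: -2[3]-1 -5[0]+1*
p4 X@[0] terminal -1; root [9] d10

value(9, O) = +1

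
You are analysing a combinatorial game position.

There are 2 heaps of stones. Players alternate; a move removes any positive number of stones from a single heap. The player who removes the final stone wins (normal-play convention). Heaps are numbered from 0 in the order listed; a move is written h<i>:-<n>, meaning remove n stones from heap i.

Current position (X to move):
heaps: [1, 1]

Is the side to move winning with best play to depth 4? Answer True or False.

X winning at [(1,1)]: False

p1 X@[(1,1)]: h0:-1[(0,1)]-1* h1:-1[(1,0)]-1
p2 O@[(0,1)]: h1:-1[(0,0)]+1*
p3 X@[(0,0)] terminal -1; root [(1,1)] d4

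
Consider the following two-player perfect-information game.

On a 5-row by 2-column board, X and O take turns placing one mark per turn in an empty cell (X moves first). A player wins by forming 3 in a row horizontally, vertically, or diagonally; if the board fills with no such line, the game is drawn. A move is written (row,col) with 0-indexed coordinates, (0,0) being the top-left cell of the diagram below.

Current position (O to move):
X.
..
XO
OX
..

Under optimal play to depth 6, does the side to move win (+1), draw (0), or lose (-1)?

value(X./../XO/OX/.., O) = 0

[X./../XO/OX/..] O move#1: (0,1):-1/XO/../XO/OX/.., (1,0):+0/X./O./XO/OX/..*, (1,1):-1/X./.O/XO/OX/.., (4,0):-1/X./../XO/OX/O., (4,1):-1/X./../XO/OX/.O
[X./O./XO/OX/..] X move#2: (0,1):+0/XX/O./XO/OX/..*, (1,1):+0/X./OX/XO/OX/.., (4,0):+0/X./O./XO/OX/X., (4,1):+0/X./O./XO/OX/.X
[XX/O./XO/OX/..] O move#3: (1,1):+0/XX/OO/XO/OX/..*, (4,0):+0/XX/O./XO/OX/O., (4,1):+0/XX/O./XO/OX/.O
[XX/OO/XO/OX/..] X move#4: (4,0):+0/XX/OO/XO/OX/X.*, (4,1):+0/XX/OO/XO/OX/.X
[XX/OO/XO/OX/X.] O move#5: (4,1):+0/XX/OO/XO/OX/XO*
[XX/OO/XO/OX/XO] end (terminal +0, X#6); searched X./../XO/OX/.. to 6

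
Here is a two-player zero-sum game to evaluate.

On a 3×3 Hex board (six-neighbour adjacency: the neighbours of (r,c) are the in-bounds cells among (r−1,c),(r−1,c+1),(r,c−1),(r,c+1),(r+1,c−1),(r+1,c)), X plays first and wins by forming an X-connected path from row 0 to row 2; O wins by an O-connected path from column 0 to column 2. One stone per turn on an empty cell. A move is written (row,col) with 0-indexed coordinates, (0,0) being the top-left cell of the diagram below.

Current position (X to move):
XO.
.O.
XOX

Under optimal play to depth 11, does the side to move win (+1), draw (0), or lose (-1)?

value(XO./.O./XOX, X) = +1

[XO./.O./XOX] X move#1: (0,2):+1/XOX/.O./XOX*, (1,0):+1/XO./XO./XOX, (1,2):+1/XO./.OX/XOX
[XOX/.O./XOX] O move#2: (1,0):-1/XOX/OO./XOX*, (1,2):-1/XOX/.OO/XOX
[XOX/OO./XOX] X move#3: (1,2):+1/XOX/OOX/XOX*
[XOX/OOX/XOX] end (terminal -1, O#4); searched XO./.O./XOX to 11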